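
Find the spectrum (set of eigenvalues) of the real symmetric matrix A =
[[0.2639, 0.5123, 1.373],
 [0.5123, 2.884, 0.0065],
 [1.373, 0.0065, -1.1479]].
sigma(A) ≈ {-2, 1, 3}

A is real symmetric, so its spectrum consists of real eigenvalues. Expanding the characteristic polynomial of the displayed matrix gives
  det(λ I - A) = p(λ) = λ^3 + (-2)λ^2 + (-5)λ + (6).
Solving p(λ) = 0 yields eigenvalues ≈ -2, 1, 3. (A is shown rounded to 4 decimals, so these recover the underlying integer eigenvalues to within that precision.)
Verification: the trace of A = 2 equals the sum of eigenvalues 2, and det(A) ≈ -6.0000 matches the eigenvalue product -6.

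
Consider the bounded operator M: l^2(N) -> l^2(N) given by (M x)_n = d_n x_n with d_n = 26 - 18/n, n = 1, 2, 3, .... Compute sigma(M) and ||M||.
sigma(M) = {26 - 18/n : n ≥ 1} ∪ {26}; ||M|| = 26

A bounded diagonal operator on l^2 with diagonal entries d_n has spectrum equal to the closure of {d_n : n ≥ 1}: every d_n is an eigenvalue (with eigenvector e_n), so {d_n} ⊂ sigma(M); the spectrum is closed, so its closure is too; and for lambda not in the closure, (M - lambda I) has bounded inverse (the diagonal entries 1/(d_n - lambda) are bounded). For our sequence d_n = 26 - 18/n, n = 1, 2, 3, ...:
  - {d_n} = {26 - 18/n : n ≥ 1}; the only limit point is 26
  - closure = {26 - 18/n : n ≥ 1} ∪ {26}
For the norm: a diagonal operator has ||M|| = sup_n |d_n|. Here d_n = 26 - 18/n increases monotonically from d_1 = 8 toward 26, with all terms in [8, 26); so sup_n |d_n| = 26 (the supremum is the limit, not attained). So ||M|| = 26.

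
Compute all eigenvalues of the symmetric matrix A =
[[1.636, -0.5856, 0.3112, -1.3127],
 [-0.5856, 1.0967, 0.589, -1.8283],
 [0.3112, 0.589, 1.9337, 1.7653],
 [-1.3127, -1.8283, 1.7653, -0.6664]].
sigma(A) ≈ {-3, 2, 3} (2 with multiplicity 2)

A is real symmetric, so its spectrum consists of real eigenvalues. Expanding the characteristic polynomial of the displayed matrix gives
  det(λ I - A) = p(λ) = λ^4 + (-4)λ^3 + (-5)λ^2 + (36)λ + (-36).
Solving p(λ) = 0 yields eigenvalues ≈ -3, 2, 2, 3. (A is shown rounded to 4 decimals, so these recover the underlying integer eigenvalues to within that precision.)
Verification: the trace of A = 4 equals the sum of eigenvalues 4, and det(A) ≈ -36.0001 matches the eigenvalue product -36.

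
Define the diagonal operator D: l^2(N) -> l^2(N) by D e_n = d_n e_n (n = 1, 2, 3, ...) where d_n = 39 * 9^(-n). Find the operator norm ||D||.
||D|| = 13/3 (attained at n = 1)

For D diagonal, ||D|| = sup_n |d_n|. The sequence d_n = 39 * 9^(-n) is positive and strictly decreasing (ratio 9^(-1) < 1), so the supremum is d_1 = 39/9 = 13/3. Hence ||D|| = 13/3.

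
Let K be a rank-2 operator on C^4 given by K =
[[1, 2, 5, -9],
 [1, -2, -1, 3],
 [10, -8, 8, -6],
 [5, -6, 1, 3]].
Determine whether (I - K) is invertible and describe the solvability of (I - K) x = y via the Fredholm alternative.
(I - K) is invertible (det(I - K) = 11 ≠ 0), so for every y in C^4 the equation (I - K) x = y has a unique solution.

K has rank 2 and factors as K = U V^T = u1 v1^T + u2 v2^T with u1 = (-2, 1, 1, 2), v1 = (1, -2, -1, 3), u2 = (1, 0, 3, 1), v2 = (3, -2, 3, -3) (multiplying out reproduces the displayed K). The nonzero eigenvalues of U V^T coincide with those of the 2 x 2 matrix G = V^T U = [[v1·u1, v1·u2], [v2·u1, v2·u2]] = [[1, 1], [-11, 9]], and by the Sylvester determinant identity det(I_4 - U V^T) = det(I_2 - V^T U) = det([[0, -1], [11, -8]]) = (0)(-8) - (-1)(11) = 11. (Direct check: I - K =
[[0, -2, -5, 9],
 [-1, 3, 1, -3],
 [-10, 8, -7, 6],
 [-5, 6, -1, -2]]
has determinant 11.) The finite-dimensional Fredholm alternative says: either (I - K) is invertible, or ker(I - K) ≠ {0} and then range(I - K) = ker((I - K)^*)^⊥, with dim ker(I - K) = dim ker((I - K)^*). Since det(I - K) ≠ 0, 1 is not an eigenvalue of K and ker(I - K) = {0}, so we are in the first case: for every y there is a unique x = (I - K)^(-1) y. (Explicitly, by the Woodbury identity, (I - U V^T)^(-1) = I + U (I_2 - G)^(-1) V^T.)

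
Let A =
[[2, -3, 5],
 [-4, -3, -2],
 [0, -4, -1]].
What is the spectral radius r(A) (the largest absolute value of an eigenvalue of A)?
r(A) ≈ 5.4144

The eigenvalues of A are the roots of its characteristic polynomial. With M = A (coefficients from the trace, the sum of principal 2x2 minors, and det A):
  p(λ) = det(λ I - M) = λ^3 + 2λ^2 - 25λ - 82.
No integer candidate from the rational root theorem (±divisors of 82) is a root, so the roots are irrational. The cubic discriminant is Δ = -40124 < 0, so there is one real root and a complex-conjugate pair. p(5) = -32 and p(6) = 56 have opposite signs, so a root lies in (5, 6); Newton's method refines it to λ ≈ 5.4144. Dividing out (λ - (5.4144)) leaves approximately λ^2 + 7.4144λ + 15.1448. For λ^2 + 7.4144λ + 15.1448 the discriminant is -5.6054. It is negative, so the remaining roots are the complex-conjugate pair λ ≈ -3.7072 ± 1.1838i. Their product equals the constant term, so |λ|^2 ≈ 15.1448 and |λ| ≈ 3.8916.
Thus the eigenvalues (to 4 decimals) are 5.4144 (modulus 5.4144); -3.7072 ± 1.1838i (modulus 3.8916). The spectral radius is the largest modulus: r(A) ≈ 5.4144. (Cross-check: r(A) ≤ ||A||_2 ≈ 6.6103; equality holds whenever A is normal, though it can also hold for some non-normal A.)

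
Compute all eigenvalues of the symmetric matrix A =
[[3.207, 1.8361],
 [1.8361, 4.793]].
sigma(A) ≈ {2, 6}

A is real symmetric, so its spectrum consists of real eigenvalues. Expanding the characteristic polynomial of the displayed matrix gives
  det(λ I - A) = p(λ) = λ^2 + (-8)λ + (12).
Solving p(λ) = 0 yields eigenvalues ≈ 2, 6. (A is shown rounded to 4 decimals, so these recover the underlying integer eigenvalues to within that precision.)
Verification: the trace of A = 8 equals the sum of eigenvalues 8, and det(A) ≈ 11.9999 matches the eigenvalue product 12.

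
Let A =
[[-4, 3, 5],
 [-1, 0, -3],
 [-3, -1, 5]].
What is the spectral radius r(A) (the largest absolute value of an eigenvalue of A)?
r(A) ≈ 4.7147

The eigenvalues of A are the roots of its characteristic polynomial. With M = A (coefficients from the trace, the sum of principal 2x2 minors, and det A):
  p(λ) = det(λ I - M) = λ^3 - λ^2 - 5λ - 59.
No integer candidate from the rational root theorem (±divisors of 59) is a root, so the roots are irrational. The cubic discriminant is Δ = -99008 < 0, so there is one real root and a complex-conjugate pair. p(4) = -31 and p(5) = 16 have opposite signs, so a root lies in (4, 5); Newton's method refines it to λ ≈ 4.7147. Dividing out (λ - (4.7147)) leaves approximately λ^2 + 3.7147λ + 12.514. For λ^2 + 3.7147λ + 12.514 the discriminant is -36.2566. It is negative, so the remaining roots are the complex-conjugate pair λ ≈ -1.8574 ± 3.0107i. Their product equals the constant term, so |λ|^2 ≈ 12.514 and |λ| ≈ 3.5375.
Thus the eigenvalues (to 4 decimals) are 4.7147 (modulus 4.7147); -1.8574 ± 3.0107i (modulus 3.5375). The spectral radius is the largest modulus: r(A) ≈ 4.7147. (Cross-check: r(A) ≤ ||A||_2 ≈ 8.9983; equality holds whenever A is normal, though it can also hold for some non-normal A.)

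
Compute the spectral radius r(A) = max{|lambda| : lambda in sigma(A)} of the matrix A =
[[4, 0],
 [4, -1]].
r(A) = 4

The eigenvalues of A are the roots of its characteristic polynomial. With M = A (coefficients from the trace and determinant):
  p(λ) = det(λ I - M) = λ^2 - 3λ - 4.
For λ^2 - 3λ - 4 the discriminant is 25. It is a perfect square (5^2), so the roots are rational: λ = (3 ± 5)/2 = 4, -1.
Thus the eigenvalues (to 4 decimals) are 4 (modulus 4); -1 (modulus 1). The spectral radius is the largest modulus: r(A) = 4. (Cross-check: r(A) ≤ ||A||_2 ≈ 5.7016; equality holds whenever A is normal, though it can also hold for some non-normal A.)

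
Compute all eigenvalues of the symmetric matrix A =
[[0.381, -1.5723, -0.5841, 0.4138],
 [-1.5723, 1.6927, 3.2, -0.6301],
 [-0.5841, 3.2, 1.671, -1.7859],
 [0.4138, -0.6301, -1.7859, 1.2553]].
sigma(A) ≈ {-2, 0, 1, 6}

A is real symmetric, so its spectrum consists of real eigenvalues. Expanding the characteristic polynomial of the displayed matrix gives
  det(λ I - A) = p(λ) = λ^4 + (-5)λ^3 + (-8)λ^2 + (12)λ + (0).
Solving p(λ) = 0 yields eigenvalues ≈ -2, 0, 1, 6. (A is shown rounded to 4 decimals, so these recover the underlying integer eigenvalues to within that precision.)
Verification: the trace of A = 5 equals the sum of eigenvalues 5, and det(A) ≈ -0.0001 matches the eigenvalue product 0.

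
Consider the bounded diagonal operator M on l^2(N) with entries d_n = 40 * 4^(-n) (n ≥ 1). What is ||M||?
||M|| = 10 (attained at n = 1)

For M diagonal, ||M|| = sup_n |d_n|. The sequence d_n = 40 * 4^(-n) is positive and strictly decreasing (ratio 4^(-1) < 1), so the supremum is d_1 = 40/4 = 10. Hence ||M|| = 10.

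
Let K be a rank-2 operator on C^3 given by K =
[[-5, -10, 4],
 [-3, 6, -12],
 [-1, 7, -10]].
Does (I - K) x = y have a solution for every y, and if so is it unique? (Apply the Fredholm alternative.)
(I - K) is invertible (det(I - K) = 28 ≠ 0), so for every y in C^3 the equation (I - K) x = y has a unique solution.

K has rank 2 and factors as K = U V^T = u1 v1^T + u2 v2^T with u1 = (3, -3, -3), v1 = (-1, -3, 2), u2 = (1, 3, 2), v2 = (-2, -1, -2) (multiplying out reproduces the displayed K). The nonzero eigenvalues of U V^T coincide with those of the 2 x 2 matrix G = V^T U = [[v1·u1, v1·u2], [v2·u1, v2·u2]] = [[0, -6], [3, -9]], and by the Sylvester determinant identity det(I_3 - U V^T) = det(I_2 - V^T U) = det([[1, 6], [-3, 10]]) = (1)(10) - (6)(-3) = 28. (Direct check: I - K =
[[6, 10, -4],
 [3, -5, 12],
 [1, -7, 11]]
has determinant 28.) The finite-dimensional Fredholm alternative says: either (I - K) is invertible, or ker(I - K) ≠ {0} and then range(I - K) = ker((I - K)^*)^⊥, with dim ker(I - K) = dim ker((I - K)^*). Since det(I - K) ≠ 0, 1 is not an eigenvalue of K and ker(I - K) = {0}, so we are in the first case: for every y there is a unique x = (I - K)^(-1) y. (Explicitly, by the Woodbury identity, (I - U V^T)^(-1) = I + U (I_2 - G)^(-1) V^T.)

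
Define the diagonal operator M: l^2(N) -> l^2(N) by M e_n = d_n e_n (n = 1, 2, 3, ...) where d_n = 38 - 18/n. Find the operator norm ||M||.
||M|| = 38

For a diagonal operator on l^2 with entries d_n, ||M|| = sup_n |d_n|. Here d_1 = 20, d_2 = 29, ..., and d_n = 38 - 18/n increases monotonically toward 38. All terms lie in [20, 38), so |d_n| = d_n and the supremum is the limit 38, which is not attained by any individual d_n. Hence ||M|| = 38.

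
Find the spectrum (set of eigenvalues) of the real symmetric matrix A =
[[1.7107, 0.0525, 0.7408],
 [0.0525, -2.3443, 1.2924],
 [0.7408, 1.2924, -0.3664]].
sigma(A) ≈ {-3, 0, 2}

A is real symmetric, so its spectrum consists of real eigenvalues. Expanding the characteristic polynomial of the displayed matrix gives
  det(λ I - A) = p(λ) = λ^3 + (1)λ^2 + (-6)λ + (0).
Solving p(λ) = 0 yields eigenvalues ≈ -3, 0, 2. (A is shown rounded to 4 decimals, so these recover the underlying integer eigenvalues to within that precision.)
Verification: the trace of A = -1 equals the sum of eigenvalues -1, and det(A) ≈ 0.0001 matches the eigenvalue product 0.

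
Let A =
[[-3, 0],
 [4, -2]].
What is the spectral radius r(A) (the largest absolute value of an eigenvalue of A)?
r(A) = 3

The eigenvalues of A are the roots of its characteristic polynomial. With M = A (coefficients from the trace and determinant):
  p(λ) = det(λ I - M) = λ^2 + 5λ + 6.
For λ^2 + 5λ + 6 the discriminant is 1. It is a perfect square (1^2), so the roots are rational: λ = (-5 ± 1)/2 = -2, -3.
Thus the eigenvalues (to 4 decimals) are -2 (modulus 2); -3 (modulus 3). The spectral radius is the largest modulus: r(A) = 3. (Cross-check: r(A) ≤ ||A||_2 ≈ 5.2631; equality holds whenever A is normal, though it can also hold for some non-normal A.)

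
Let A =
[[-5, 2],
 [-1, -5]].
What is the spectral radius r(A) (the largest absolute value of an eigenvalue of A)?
r(A) = sqrt(27) ≈ 5.1962

The eigenvalues of A are the roots of its characteristic polynomial. With M = A (coefficients from the trace and determinant):
  p(λ) = det(λ I - M) = λ^2 + 10λ + 27.
For λ^2 + 10λ + 27 the discriminant is -8. It is negative, so the roots are the complex-conjugate pair λ = -5 ± (sqrt(8)/2) i ≈ -5 ± 1.4142i. For a conjugate pair the product of the roots equals the constant term, so |λ|^2 = 27 and |λ| = sqrt(27) ≈ 5.1962.
Thus the eigenvalues (to 4 decimals) are -5 ± 1.4142i (modulus 5.1962). The spectral radius is the largest modulus: r(A) = sqrt(27) ≈ 5.1962. (Cross-check: r(A) ≤ ||A||_2 ≈ 5.7202; equality holds whenever A is normal, though it can also hold for some non-normal A.)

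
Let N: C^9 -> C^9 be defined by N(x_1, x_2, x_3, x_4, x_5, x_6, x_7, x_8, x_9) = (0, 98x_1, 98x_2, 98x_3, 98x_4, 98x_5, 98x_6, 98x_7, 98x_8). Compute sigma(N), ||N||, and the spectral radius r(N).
sigma(N) = {0}; ||N|| = 98; r(N) = 0. (N is nilpotent with N^9 = 0.)

On C^9, N is a strictly lower-triangular matrix with 98 on the subdiagonal and zeros elsewhere, so its characteristic polynomial is lambda^9 and every eigenvalue is 0: sigma(N) = {0}. For the operator norm, N e_i = 98e_{i+1} for i = 1, ..., 8 and N e_9 = 0, so the singular values of N are 98 (with multiplicity 8) and 0; hence ||N|| = 98. The spectral radius r(N) = max|lambda| = 0. Note ||N|| > r(N) — characteristic of non-normal nilpotent operators. Indeed N^9 = 0.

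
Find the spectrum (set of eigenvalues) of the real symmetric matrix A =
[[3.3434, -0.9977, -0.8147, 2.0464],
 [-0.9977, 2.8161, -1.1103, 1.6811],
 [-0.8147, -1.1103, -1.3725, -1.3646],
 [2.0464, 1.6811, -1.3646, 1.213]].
sigma(A) ≈ {-2, -1, 4, 5}

A is real symmetric, so its spectrum consists of real eigenvalues. Expanding the characteristic polynomial of the displayed matrix gives
  det(λ I - A) = p(λ) = λ^4 + (-6)λ^3 + (-5)λ^2 + (42)λ + (39.9989).
Solving p(λ) = 0 yields eigenvalues ≈ -2, -1, 4, 5. (A is shown rounded to 4 decimals, so these recover the underlying integer eigenvalues to within that precision.)
Verification: the trace of A = 6 equals the sum of eigenvalues 6, and det(A) ≈ 39.9989 matches the eigenvalue product 40.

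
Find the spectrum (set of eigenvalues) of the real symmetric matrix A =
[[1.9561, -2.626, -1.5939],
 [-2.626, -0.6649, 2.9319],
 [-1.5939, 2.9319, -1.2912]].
sigma(A) ≈ {-4, -1, 5}

A is real symmetric, so its spectrum consists of real eigenvalues. Expanding the characteristic polynomial of the displayed matrix gives
  det(λ I - A) = p(λ) = λ^3 + (0)λ^2 + (-21)λ + (-20.0012).
Solving p(λ) = 0 yields eigenvalues ≈ -4, -1, 5. (A is shown rounded to 4 decimals, so these recover the underlying integer eigenvalues to within that precision.)
Verification: the trace of A = 0 equals the sum of eigenvalues 0, and det(A) ≈ 20.0012 matches the eigenvalue product 20.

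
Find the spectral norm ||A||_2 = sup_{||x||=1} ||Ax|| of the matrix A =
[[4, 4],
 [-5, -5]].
||A||_2 = sqrt(82) ≈ 9.0554 (= sqrt(largest eigenvalue of A^T A))

||A||_2 = sigma_max(A) = sqrt(lambda_max(A^T A)). Form the symmetric matrix M = A^T A =
[[41, 41],
 [41, 41]].
Its characteristic polynomial (trace, determinant of M give the coefficients) is
  p(λ) = det(λ I - M) = λ^2 - 82λ.
For λ^2 - 82λ the discriminant is 6724. It is a perfect square (82^2), so the roots are rational: λ = (82 ± 82)/2 = 82, 0.
So the eigenvalues of A^T A are ≈ 0, 82 (all ≥ 0, as they must be for A^T A). The largest is λ_max = 82, hence ||A||_2 = sqrt(λ_max) = sqrt(82) ≈ 9.0554.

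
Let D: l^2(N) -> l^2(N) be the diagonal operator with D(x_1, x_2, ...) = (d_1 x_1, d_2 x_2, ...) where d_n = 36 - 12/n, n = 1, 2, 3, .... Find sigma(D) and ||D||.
sigma(D) = {36 - 12/n : n ≥ 1} ∪ {36}; ||D|| = 36

A bounded diagonal operator on l^2 with diagonal entries d_n has spectrum equal to the closure of {d_n : n ≥ 1}: every d_n is an eigenvalue (with eigenvector e_n), so {d_n} ⊂ sigma(D); the spectrum is closed, so its closure is too; and for lambda not in the closure, (D - lambda I) has bounded inverse (the diagonal entries 1/(d_n - lambda) are bounded). For our sequence d_n = 36 - 12/n, n = 1, 2, 3, ...:
  - {d_n} = {36 - 12/n : n ≥ 1}; the only limit point is 36
  - closure = {36 - 12/n : n ≥ 1} ∪ {36}
For the norm: a diagonal operator has ||D|| = sup_n |d_n|. Here d_n = 36 - 12/n increases monotonically from d_1 = 24 toward 36, with all terms in [24, 36); so sup_n |d_n| = 36 (the supremum is the limit, not attained). So ||D|| = 36.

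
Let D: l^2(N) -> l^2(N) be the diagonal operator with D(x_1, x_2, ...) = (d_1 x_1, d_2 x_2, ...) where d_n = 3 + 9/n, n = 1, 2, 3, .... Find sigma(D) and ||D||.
sigma(D) = {3 + 9/n : n ≥ 1} ∪ {3}; ||D|| = 12

A bounded diagonal operator on l^2 with diagonal entries d_n has spectrum equal to the closure of {d_n : n ≥ 1}: every d_n is an eigenvalue (with eigenvector e_n), so {d_n} ⊂ sigma(D); the spectrum is closed, so its closure is too; and for lambda not in the closure, (D - lambda I) has bounded inverse (the diagonal entries 1/(d_n - lambda) are bounded). For our sequence d_n = 3 + 9/n, n = 1, 2, 3, ...:
  - {d_n} = {3 + 9/n : n ≥ 1}; the only limit point is 3
  - closure = {3 + 9/n : n ≥ 1} ∪ {3}
For the norm: a diagonal operator has ||D|| = sup_n |d_n|. Here d_n = 3 + 9/n is positive and decreasing, so sup_n |d_n| = d_1 = 3 + 9 = 12. So ||D|| = 12.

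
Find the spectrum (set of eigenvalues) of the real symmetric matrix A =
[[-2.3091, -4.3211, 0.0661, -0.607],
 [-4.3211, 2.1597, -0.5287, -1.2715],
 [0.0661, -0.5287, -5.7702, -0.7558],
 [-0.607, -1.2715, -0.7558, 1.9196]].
sigma(A) ≈ {-6, -5, 2, 5}

A is real symmetric, so its spectrum consists of real eigenvalues. Expanding the characteristic polynomial of the displayed matrix gives
  det(λ I - A) = p(λ) = λ^4 + (4)λ^3 + (-37)λ^2 + (-100)λ + (300.0046).
Solving p(λ) = 0 yields eigenvalues ≈ -6, -5, 2, 5. (A is shown rounded to 4 decimals, so these recover the underlying integer eigenvalues to within that precision.)
Verification: the trace of A = -4 equals the sum of eigenvalues -4, and det(A) ≈ 300.0046 matches the eigenvalue product 300.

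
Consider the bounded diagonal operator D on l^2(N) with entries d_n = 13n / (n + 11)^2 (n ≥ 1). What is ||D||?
||D|| = 13/44 (attained at n = 11)

For D diagonal, ||D|| = sup_n |d_n|. Treat f(x) = 13x / (x + 11)^2 for real x > 0. By the quotient rule, f'(x) = 13(11 - x)/(x + 11)^3, which is positive for x < 11 and negative for x > 11. So f has a unique maximum at x = 11, and since 11 is a positive integer, the supremum over n ≥ 1 is attained at n = 11: d_11 = 13·11/(11 + 11)^2 = 13·11/484 = 13/44. Hence ||D|| = 13/44.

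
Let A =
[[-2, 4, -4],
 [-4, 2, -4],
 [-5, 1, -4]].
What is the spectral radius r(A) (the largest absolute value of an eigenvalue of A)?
r(A) = (4 + sqrt(32))/2 ≈ 4.8284

The eigenvalues of A are the roots of its characteristic polynomial. With M = A (coefficients from the trace, the sum of principal 2x2 minors, and det A):
  p(λ) = det(λ I - M) = λ^3 + 4λ^2 - 4λ.
The constant term is 0, so λ = 0 is a root. Dividing out λ leaves p(λ) = λ(λ^2 + 4λ - 4). For λ^2 + 4λ - 4 the discriminant is 32. It is nonnegative but not a perfect square, so the roots are real and irrational: λ = (-4 ± sqrt(32))/2 ≈ 0.8284, -4.8284.
Thus the eigenvalues (to 4 decimals) are 0.8284 (modulus 0.8284); -4.8284 (modulus 4.8284); 0 (modulus 0). The spectral radius is the largest modulus: r(A) = (4 + sqrt(32))/2 ≈ 4.8284. (Cross-check: r(A) ≤ ||A||_2 ≈ 10.2434; equality holds whenever A is normal, though it can also hold for some non-normal A.)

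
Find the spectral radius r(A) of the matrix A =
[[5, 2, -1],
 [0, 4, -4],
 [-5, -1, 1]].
r(A) ≈ 7.7531

The eigenvalues of A are the roots of its characteristic polynomial. With M = A (coefficients from the trace, the sum of principal 2x2 minors, and det A):
  p(λ) = det(λ I - M) = λ^3 - 10λ^2 + 20λ - 20.
No integer candidate from the rational root theorem (±divisors of 20) is a root, so the roots are irrational. The cubic discriminant is Δ = -10800 < 0, so there is one real root and a complex-conjugate pair. p(7) = -27 and p(8) = 12 have opposite signs, so a root lies in (7, 8); Newton's method refines it to λ ≈ 7.7531. Dividing out (λ - (7.7531)) leaves approximately λ^2 - 2.2469λ + 2.5796. For λ^2 - 2.2469λ + 2.5796 the discriminant is -5.2699. It is negative, so the remaining roots are the complex-conjugate pair λ ≈ 1.1234 ± 1.1478i. Their product equals the constant term, so |λ|^2 ≈ 2.5796 and |λ| ≈ 1.6061.
Thus the eigenvalues (to 4 decimals) are 7.7531 (modulus 7.7531); 1.1234 ± 1.1478i (modulus 1.6061). The spectral radius is the largest modulus: r(A) ≈ 7.7531. (Cross-check: r(A) ≤ ||A||_2 ≈ 7.9412; equality holds whenever A is normal, though it can also hold for some non-normal A.)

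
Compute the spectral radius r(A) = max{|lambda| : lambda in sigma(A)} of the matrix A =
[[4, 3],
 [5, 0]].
r(A) = (4 + sqrt(76))/2 ≈ 6.3589

The eigenvalues of A are the roots of its characteristic polynomial. With M = A (coefficients from the trace and determinant):
  p(λ) = det(λ I - M) = λ^2 - 4λ - 15.
For λ^2 - 4λ - 15 the discriminant is 76. It is nonnegative but not a perfect square, so the roots are real and irrational: λ = (4 ± sqrt(76))/2 ≈ 6.3589, -2.3589.
Thus the eigenvalues (to 4 decimals) are 6.3589 (modulus 6.3589); -2.3589 (modulus 2.3589). The spectral radius is the largest modulus: r(A) = (4 + sqrt(76))/2 ≈ 6.3589. (Cross-check: r(A) ≤ ||A||_2 ≈ 6.7082; equality holds whenever A is normal, though it can also hold for some non-normal A.)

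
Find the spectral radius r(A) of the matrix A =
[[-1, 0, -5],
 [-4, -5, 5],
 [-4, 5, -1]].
r(A) = (2 + sqrt(180))/2 ≈ 7.7082

The eigenvalues of A are the roots of its characteristic polynomial. With M = A (coefficients from the trace, the sum of principal 2x2 minors, and det A):
  p(λ) = det(λ I - M) = λ^3 + 7λ^2 - 34λ - 220.
By the rational root theorem any rational root is an integer divisor of 220. Testing λ = -5: p(-5) = -125 + 175 + 170 - 220 = 0, so λ = -5 is a root. Dividing out (λ + 5) leaves p(λ) = (λ + 5)(λ^2 + 2λ - 44). For λ^2 + 2λ - 44 the discriminant is 180. It is nonnegative but not a perfect square, so the roots are real and irrational: λ = (-2 ± sqrt(180))/2 ≈ 5.7082, -7.7082.
Thus the eigenvalues (to 4 decimals) are 5.7082 (modulus 5.7082); -7.7082 (modulus 7.7082); -5 (modulus 5). The spectral radius is the largest modulus: r(A) = (2 + sqrt(180))/2 ≈ 7.7082. (Cross-check: r(A) ≤ ||A||_2 ≈ 9.0438; equality holds whenever A is normal, though it can also hold for some non-normal A.)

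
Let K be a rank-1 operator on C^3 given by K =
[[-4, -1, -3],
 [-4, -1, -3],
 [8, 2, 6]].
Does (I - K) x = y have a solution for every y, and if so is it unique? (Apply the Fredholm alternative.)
(I - K) is singular (det(I - K) = 0, i.e. 1 ∈ sigma(K)). (I - K) x = y is solvable iff y ⊥ ker((I - K)^*) = span{(-4, -1, -3)}, i.e. iff -4y_1 - y_2 - 3y_3 = 0. When solvable, the solutions are x = y + c·(1, 1, -2), c arbitrary (ker(I - K) = span{(1, 1, -2)}, dimension 1).

K has rank 1, so it is an outer product K = u v^T: every row of K is a multiple of one row vector. Reading off the entries, u = (1, 1, -2) and v = (-4, -1, -3) (row i of K equals u_i·v^T). A rank-one matrix u v^T satisfies K u = u (v·u) and kills the (2)-dimensional subspace v^⊥, so its characteristic polynomial is lambda^2 (lambda - v·u) with v·u = tr K = 1. Hence the eigenvalues of I - K are 1 (multiplicity 2) and 1 - (1) = 0, so det(I - K) = 0. (Direct check: I - K =
[[5, 1, 3],
 [4, 2, 3],
 [-8, -2, -5]]
has determinant 0.) So 1 is an eigenvalue of K and (I - K) is not invertible. The finite-dimensional Fredholm alternative says: either (I - K) is invertible, or ker(I - K) ≠ {0} and then range(I - K) = ker((I - K)^*)^⊥, with dim ker(I - K) = dim ker((I - K)^*). We are in the second case, so we need both kernels. Kernel of I - K: (I - K) u = u - u (v·u) = u - u = 0, so ker(I - K) = span{u} = span{(1, 1, -2)} (it is exactly 1-dimensional because rank(I - K) = 2). Kernel of the adjoint: K is real, so (I - K)^* = I - K^T = I - v u^T, and (I - v u^T) v = v - v (u·v) = 0; hence ker((I - K)^*) = span{v} = span{(-4, -1, -3)}. Therefore (I - K) x = y is solvable iff <y, v> = 0, i.e. iff -4y_1 - y_2 - 3y_3 = 0. When this holds, K y = u (v·y) = 0, so (I - K) y = y and x = y is a particular solution; the full solution set is the line x = y + c·u = y + c·(1, 1, -2), c ∈ C.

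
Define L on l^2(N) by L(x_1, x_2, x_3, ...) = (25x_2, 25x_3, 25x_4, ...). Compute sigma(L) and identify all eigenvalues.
sigma(L) = closed disk {z in C : |z| ≤ 25}; sigma_p(L) = open disk {z in C : |z| < 25}

Note L = 25·V where V is the unit left shift (V x)_k = x_{k+1}; so sigma(L) = 25·sigma(V) and ||L|| = 25||V||. ||L x||^2 = 625sum_{k≥2} |x_k|^2 ≤ 625||x||^2, with equality on {x : x_1 = 0}, so ||L|| = 25. For any lambda with |lambda| < 25, set r = lambda/25 (|r| < 1); the vector x = (1, r, r^2, ...) is in l^2 and satisfies L x = 25(r, r^2, ...) = lambda x, so lambda is an eigenvalue. On the boundary |lambda| = 25 the geometric series diverges, so no l^2 eigenvector exists, but these lambda lie in the approximate point spectrum. Hence sigma(L) is the closed disk of radius 25 and sigma_p(L) is the open disk.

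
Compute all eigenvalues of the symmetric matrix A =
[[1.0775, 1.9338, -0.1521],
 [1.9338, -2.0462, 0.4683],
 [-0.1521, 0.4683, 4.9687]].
sigma(A) ≈ {-3, 2, 5}

A is real symmetric, so its spectrum consists of real eigenvalues. Expanding the characteristic polynomial of the displayed matrix gives
  det(λ I - A) = p(λ) = λ^3 + (-4)λ^2 + (-11)λ + (30).
Solving p(λ) = 0 yields eigenvalues ≈ -3, 2, 5. (A is shown rounded to 4 decimals, so these recover the underlying integer eigenvalues to within that precision.)
Verification: the trace of A = 4 equals the sum of eigenvalues 4, and det(A) ≈ -30.0002 matches the eigenvalue product -30.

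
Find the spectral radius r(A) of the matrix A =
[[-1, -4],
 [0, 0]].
r(A) = 1

The eigenvalues of A are the roots of its characteristic polynomial. With M = A (coefficients from the trace and determinant):
  p(λ) = det(λ I - M) = λ^2 + λ.
For λ^2 + λ the discriminant is 1. It is a perfect square (1^2), so the roots are rational: λ = (-1 ± 1)/2 = 0, -1.
Thus the eigenvalues (to 4 decimals) are 0 (modulus 0); -1 (modulus 1). The spectral radius is the largest modulus: r(A) = 1. (Cross-check: r(A) ≤ ||A||_2 ≈ 4.1231; equality holds whenever A is normal, though it can also hold for some non-normal A.)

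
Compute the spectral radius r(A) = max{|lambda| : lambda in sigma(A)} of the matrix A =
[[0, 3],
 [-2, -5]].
r(A) = 3

The eigenvalues of A are the roots of its characteristic polynomial. With M = A (coefficients from the trace and determinant):
  p(λ) = det(λ I - M) = λ^2 + 5λ + 6.
For λ^2 + 5λ + 6 the discriminant is 1. It is a perfect square (1^2), so the roots are rational: λ = (-5 ± 1)/2 = -2, -3.
Thus the eigenvalues (to 4 decimals) are -2 (modulus 2); -3 (modulus 3). The spectral radius is the largest modulus: r(A) = 3. (Cross-check: r(A) ≤ ||A||_2 ≈ 6.085; equality holds whenever A is normal, though it can also hold for some non-normal A.)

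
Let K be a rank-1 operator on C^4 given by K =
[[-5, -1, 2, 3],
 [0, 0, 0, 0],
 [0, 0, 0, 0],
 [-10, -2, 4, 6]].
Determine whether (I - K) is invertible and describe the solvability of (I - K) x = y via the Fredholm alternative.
(I - K) is singular (det(I - K) = 0, i.e. 1 ∈ sigma(K)). (I - K) x = y is solvable iff y ⊥ ker((I - K)^*) = span{(-5, -1, 2, 3)}, i.e. iff -5y_1 - y_2 + 2y_3 + 3y_4 = 0. When solvable, the solutions are x = y + c·(1, 0, 0, 2), c arbitrary (ker(I - K) = span{(1, 0, 0, 2)}, dimension 1).

K has rank 1, so it is an outer product K = u v^T: every row of K is a multiple of one row vector. Reading off the entries, u = (1, 0, 0, 2) and v = (-5, -1, 2, 3) (row i of K equals u_i·v^T). A rank-one matrix u v^T satisfies K u = u (v·u) and kills the (3)-dimensional subspace v^⊥, so its characteristic polynomial is lambda^3 (lambda - v·u) with v·u = tr K = 1. Hence the eigenvalues of I - K are 1 (multiplicity 3) and 1 - (1) = 0, so det(I - K) = 0. (Direct check: I - K =
[[6, 1, -2, -3],
 [0, 1, 0, 0],
 [0, 0, 1, 0],
 [10, 2, -4, -5]]
has determinant 0.) So 1 is an eigenvalue of K and (I - K) is not invertible. The finite-dimensional Fredholm alternative says: either (I - K) is invertible, or ker(I - K) ≠ {0} and then range(I - K) = ker((I - K)^*)^⊥, with dim ker(I - K) = dim ker((I - K)^*). We are in the second case, so we need both kernels. Kernel of I - K: (I - K) u = u - u (v·u) = u - u = 0, so ker(I - K) = span{u} = span{(1, 0, 0, 2)} (it is exactly 1-dimensional because rank(I - K) = 3). Kernel of the adjoint: K is real, so (I - K)^* = I - K^T = I - v u^T, and (I - v u^T) v = v - v (u·v) = 0; hence ker((I - K)^*) = span{v} = span{(-5, -1, 2, 3)}. Therefore (I - K) x = y is solvable iff <y, v> = 0, i.e. iff -5y_1 - y_2 + 2y_3 + 3y_4 = 0. When this holds, K y = u (v·y) = 0, so (I - K) y = y and x = y is a particular solution; the full solution set is the line x = y + c·u = y + c·(1, 0, 0, 2), c ∈ C.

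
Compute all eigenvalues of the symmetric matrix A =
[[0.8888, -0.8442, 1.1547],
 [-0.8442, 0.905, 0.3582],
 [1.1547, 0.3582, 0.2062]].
sigma(A) ≈ {-1, 1, 2}

A is real symmetric, so its spectrum consists of real eigenvalues. Expanding the characteristic polynomial of the displayed matrix gives
  det(λ I - A) = p(λ) = λ^3 + (-2)λ^2 + (-1)λ + (2).
Solving p(λ) = 0 yields eigenvalues ≈ -1, 1, 2. (A is shown rounded to 4 decimals, so these recover the underlying integer eigenvalues to within that precision.)
Verification: the trace of A = 2 equals the sum of eigenvalues 2, and det(A) ≈ -2.0001 matches the eigenvalue product -2.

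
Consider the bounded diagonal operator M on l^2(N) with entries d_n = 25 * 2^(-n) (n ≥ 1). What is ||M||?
||M|| = 25/2 (attained at n = 1)

For M diagonal, ||M|| = sup_n |d_n|. The sequence d_n = 25 * 2^(-n) is positive and strictly decreasing (ratio 2^(-1) < 1), so the supremum is d_1 = 25/2. Hence ||M|| = 25/2.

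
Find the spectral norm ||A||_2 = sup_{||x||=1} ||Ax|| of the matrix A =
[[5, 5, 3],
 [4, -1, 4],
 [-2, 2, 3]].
||A||_2 ≈ 8.7876 (= sqrt(largest eigenvalue of A^T A))

||A||_2 = sigma_max(A) = sqrt(lambda_max(A^T A)). Form the symmetric matrix M = A^T A =
[[45, 17, 25],
 [17, 30, 17],
 [25, 17, 34]].
Its characteristic polynomial (trace, sum of principal 2x2 minors, determinant of M give the coefficients) is
  p(λ) = det(λ I - M) = λ^3 - 109λ^2 + 2697λ - 18769.
No integer candidate from the rational root theorem (±divisors of 18769) is a root, so the roots are irrational. The cubic discriminant is Δ = 529667552 > 0, so there are three distinct real roots. p(12) = -373 and p(13) = 68 have opposite signs, so a root lies in (12, 13); Newton's method refines it to λ ≈ 12.8222. p(18) = 293 and p(19) = -16 have opposite signs, so a root lies in (18, 19); Newton's method refines it to λ ≈ 18.9555. p(77) = -828 and p(78) = 2993 have opposite signs, so a root lies in (77, 78); Newton's method refines it to λ ≈ 77.2223. Check (Vieta): the three roots sum to 109, matching tr M = 109.
So the eigenvalues of A^T A are ≈ 12.8222, 18.9555, 77.2223 (all ≥ 0, as they must be for A^T A). The largest is λ_max ≈ 77.2223, hence ||A||_2 = sqrt(λ_max) ≈ 8.7876.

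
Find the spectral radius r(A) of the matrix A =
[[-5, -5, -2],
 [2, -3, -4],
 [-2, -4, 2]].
r(A) ≈ 5.4156

The eigenvalues of A are the roots of its characteristic polynomial. With M = A (coefficients from the trace, the sum of principal 2x2 minors, and det A):
  p(λ) = det(λ I - M) = λ^3 + 6λ^2 - 11λ - 118.
No integer candidate from the rational root theorem (±divisors of 118) is a root, so the roots are irrational. The cubic discriminant is Δ = -124132 < 0, so there is one real root and a complex-conjugate pair. p(4) = -2 and p(5) = 102 have opposite signs, so a root lies in (4, 5); Newton's method refines it to λ ≈ 4.0234. Dividing out (λ - (4.0234)) leaves approximately λ^2 + 10.0234λ + 29.3283. For λ^2 + 10.0234λ + 29.3283 the discriminant is -16.8445. It is negative, so the remaining roots are the complex-conjugate pair λ ≈ -5.0117 ± 2.0521i. Their product equals the constant term, so |λ|^2 ≈ 29.3283 and |λ| ≈ 5.4156.
Thus the eigenvalues (to 4 decimals) are 4.0234 (modulus 4.0234); -5.0117 ± 2.0521i (modulus 5.4156). The spectral radius is the largest modulus: r(A) ≈ 5.4156. (Cross-check: r(A) ≤ ||A||_2 ≈ 8.4859; equality holds whenever A is normal, though it can also hold for some non-normal A.)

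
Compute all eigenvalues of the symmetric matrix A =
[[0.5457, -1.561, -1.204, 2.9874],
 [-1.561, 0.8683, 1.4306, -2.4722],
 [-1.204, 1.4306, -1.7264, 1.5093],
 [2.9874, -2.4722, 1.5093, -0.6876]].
sigma(A) ≈ {-5, -1, 0, 5}

A is real symmetric, so its spectrum consists of real eigenvalues. Expanding the characteristic polynomial of the displayed matrix gives
  det(λ I - A) = p(λ) = λ^4 + (1)λ^3 + (-25)λ^2 + (-25)λ + (0).
Solving p(λ) = 0 yields eigenvalues ≈ -5, -1, 0, 5. (A is shown rounded to 4 decimals, so these recover the underlying integer eigenvalues to within that precision.)
Verification: the trace of A = -1 equals the sum of eigenvalues -1, and det(A) ≈ 0.0002 matches the eigenvalue product 0.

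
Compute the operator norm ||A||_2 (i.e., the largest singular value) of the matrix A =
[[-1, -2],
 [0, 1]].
||A||_2 = sqrt((6 + sqrt(32))/2) ≈ 2.4142 (= sqrt(largest eigenvalue of A^T A))

||A||_2 = sigma_max(A) = sqrt(lambda_max(A^T A)). Form the symmetric matrix M = A^T A =
[[1, 2],
 [2, 5]].
Its characteristic polynomial (trace, determinant of M give the coefficients) is
  p(λ) = det(λ I - M) = λ^2 - 6λ + 1.
For λ^2 - 6λ + 1 the discriminant is 32. It is nonnegative but not a perfect square, so the roots are real and irrational: λ = (6 ± sqrt(32))/2 ≈ 5.8284, 0.1716.
So the eigenvalues of A^T A are ≈ 0.1716, 5.8284 (all ≥ 0, as they must be for A^T A). The largest is λ_max = (6 + sqrt(32))/2 ≈ 5.8284, hence ||A||_2 = sqrt(λ_max) = sqrt((6 + sqrt(32))/2) ≈ 2.4142.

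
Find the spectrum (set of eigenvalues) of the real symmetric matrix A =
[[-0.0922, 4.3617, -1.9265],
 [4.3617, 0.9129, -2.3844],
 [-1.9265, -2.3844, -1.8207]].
sigma(A) ≈ {-4, -3, 6}

A is real symmetric, so its spectrum consists of real eigenvalues. Expanding the characteristic polynomial of the displayed matrix gives
  det(λ I - A) = p(λ) = λ^3 + (1)λ^2 + (-30)λ + (-71.9984).
Solving p(λ) = 0 yields eigenvalues ≈ -4, -3, 6. (A is shown rounded to 4 decimals, so these recover the underlying integer eigenvalues to within that precision.)
Verification: the trace of A = -1 equals the sum of eigenvalues -1, and det(A) ≈ 71.9984 matches the eigenvalue product 72.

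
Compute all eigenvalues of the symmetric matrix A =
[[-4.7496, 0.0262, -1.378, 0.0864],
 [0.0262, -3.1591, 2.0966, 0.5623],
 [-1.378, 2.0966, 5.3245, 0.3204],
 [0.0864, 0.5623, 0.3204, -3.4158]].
sigma(A) ≈ {-5, -4, -3, 6}

A is real symmetric, so its spectrum consists of real eigenvalues. Expanding the characteristic polynomial of the displayed matrix gives
  det(λ I - A) = p(λ) = λ^4 + (6)λ^3 + (-25)λ^2 + (-221.9987)λ + (-359.9968).
Solving p(λ) = 0 yields eigenvalues ≈ -5, -4, -3, 6. (A is shown rounded to 4 decimals, so these recover the underlying integer eigenvalues to within that precision.)
Verification: the trace of A = -6 equals the sum of eigenvalues -6, and det(A) ≈ -359.9968 matches the eigenvalue product -360.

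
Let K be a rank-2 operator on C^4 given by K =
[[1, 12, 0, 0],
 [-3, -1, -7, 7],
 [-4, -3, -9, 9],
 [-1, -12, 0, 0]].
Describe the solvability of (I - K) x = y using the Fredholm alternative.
(I - K) is invertible (det(I - K) = 108 ≠ 0), so for every y in C^4 the equation (I - K) x = y has a unique solution.

K has rank 2 and factors as K = U V^T = u1 v1^T + u2 v2^T with u1 = (-3, 2, 3, 3), v1 = (-1, -2, -2, 2), u2 = (2, 1, 1, -2), v2 = (-1, 3, -3, 3) (multiplying out reproduces the displayed K). The nonzero eigenvalues of U V^T coincide with those of the 2 x 2 matrix G = V^T U = [[v1·u1, v1·u2], [v2·u1, v2·u2]] = [[-1, -10], [9, -8]], and by the Sylvester determinant identity det(I_4 - U V^T) = det(I_2 - V^T U) = det([[2, 10], [-9, 9]]) = (2)(9) - (10)(-9) = 108. (Direct check: I - K =
[[0, -12, 0, 0],
 [3, 2, 7, -7],
 [4, 3, 10, -9],
 [1, 12, 0, 1]]
has determinant 108.) The finite-dimensional Fredholm alternative says: either (I - K) is invertible, or ker(I - K) ≠ {0} and then range(I - K) = ker((I - K)^*)^⊥, with dim ker(I - K) = dim ker((I - K)^*). Since det(I - K) ≠ 0, 1 is not an eigenvalue of K and ker(I - K) = {0}, so we are in the first case: for every y there is a unique x = (I - K)^(-1) y. (Explicitly, by the Woodbury identity, (I - U V^T)^(-1) = I + U (I_2 - G)^(-1) V^T.)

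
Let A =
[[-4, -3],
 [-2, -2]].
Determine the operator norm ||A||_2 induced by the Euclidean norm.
||A||_2 = sqrt((33 + sqrt(1073))/2) ≈ 5.734 (= sqrt(largest eigenvalue of A^T A))

||A||_2 = sigma_max(A) = sqrt(lambda_max(A^T A)). Form the symmetric matrix M = A^T A =
[[20, 16],
 [16, 13]].
Its characteristic polynomial (trace, determinant of M give the coefficients) is
  p(λ) = det(λ I - M) = λ^2 - 33λ + 4.
For λ^2 - 33λ + 4 the discriminant is 1073. It is nonnegative but not a perfect square, so the roots are real and irrational: λ = (33 ± sqrt(1073))/2 ≈ 32.8783, 0.1217.
So the eigenvalues of A^T A are ≈ 0.1217, 32.8783 (all ≥ 0, as they must be for A^T A). The largest is λ_max = (33 + sqrt(1073))/2 ≈ 32.8783, hence ||A||_2 = sqrt(λ_max) = sqrt((33 + sqrt(1073))/2) ≈ 5.734.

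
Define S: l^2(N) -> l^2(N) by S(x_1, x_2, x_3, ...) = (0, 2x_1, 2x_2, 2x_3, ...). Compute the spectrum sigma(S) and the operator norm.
sigma(S) = closed disk {z in C : |z| ≤ 2}; ||S|| = 2

Note S = 2·U where U is the unit right shift (U x)_k = x_{k-1} (with x_0 := 0); so ||S|| = 2||U|| and sigma(S) = 2·sigma(U). ||S x||^2 = sum_{k≥1} |2x_k|^2 = 4||x||^2, so ||S|| = 2 and sigma(S) ⊂ {|z| ≤ 2}. For any |lambda| < 2, the equation (S - lambda I) x = 0 forces x_1 = 0, then 2x_k = lambda x_{k+1} ⇒ x = 0, so S has no eigenvalues. But (S - lambda I) is not surjective for |lambda| < 2: solving (S - lambda I) x = e_1 would require x_n proportional to (lambda/2)^(-n), which is not in l^2. So every |lambda| < 2 lies in the residual spectrum. The boundary |lambda| = 2 is in the approximate point spectrum (the spectrum is closed). Hence sigma(S) is the closed disk of radius 2.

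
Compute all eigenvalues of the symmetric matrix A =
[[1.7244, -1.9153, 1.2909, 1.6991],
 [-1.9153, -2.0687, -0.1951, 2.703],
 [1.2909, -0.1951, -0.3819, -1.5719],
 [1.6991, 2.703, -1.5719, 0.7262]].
sigma(A) ≈ {-5, -1, 3} (3 with multiplicity 2)

A is real symmetric, so its spectrum consists of real eigenvalues. Expanding the characteristic polynomial of the displayed matrix gives
  det(λ I - A) = p(λ) = λ^4 + (0)λ^3 + (-22)λ^2 + (24)λ + (44.9987).
Solving p(λ) = 0 yields eigenvalues ≈ -5, -1, 3, 3. (A is shown rounded to 4 decimals, so these recover the underlying integer eigenvalues to within that precision.)
Verification: the trace of A = 0 equals the sum of eigenvalues 0, and det(A) ≈ 44.9987 matches the eigenvalue product 45.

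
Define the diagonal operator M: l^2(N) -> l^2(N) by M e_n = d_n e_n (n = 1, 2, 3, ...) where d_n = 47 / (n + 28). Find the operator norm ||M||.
||M|| = 47/29 (attained at n = 1)

For M diagonal, ||M|| = sup_n |d_n| = sup_n 47/(n + 28). This is positive and strictly decreasing in n, so the supremum is attained at n = 1: d_1 = 47/(1 + 28) = 47/29. Hence ||M|| = 47/29.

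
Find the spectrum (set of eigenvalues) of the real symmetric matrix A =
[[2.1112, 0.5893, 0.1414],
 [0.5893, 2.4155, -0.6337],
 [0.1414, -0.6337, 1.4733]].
sigma(A) ≈ {1, 2, 3}

A is real symmetric, so its spectrum consists of real eigenvalues. Expanding the characteristic polynomial of the displayed matrix gives
  det(λ I - A) = p(λ) = λ^3 + (-6)λ^2 + (11)λ + (-6).
Solving p(λ) = 0 yields eigenvalues ≈ 1, 2, 3. (A is shown rounded to 4 decimals, so these recover the underlying integer eigenvalues to within that precision.)
Verification: the trace of A = 6 equals the sum of eigenvalues 6, and det(A) ≈ 5.9999 matches the eigenvalue product 6.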